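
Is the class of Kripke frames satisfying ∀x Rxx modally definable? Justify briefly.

Yes: it is reflexivity, defined by the T schema □r → r.

Definable; □r → r defines it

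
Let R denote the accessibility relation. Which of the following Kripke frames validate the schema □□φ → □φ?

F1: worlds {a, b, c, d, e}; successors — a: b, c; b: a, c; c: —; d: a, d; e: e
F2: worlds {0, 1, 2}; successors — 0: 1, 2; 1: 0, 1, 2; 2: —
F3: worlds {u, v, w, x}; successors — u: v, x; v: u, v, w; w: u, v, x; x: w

F2

Frame correspondent (Sahlqvist): ∀x ∀y (Rxy → ∃z (Rxz ∧ Rzy)) — i.e. density.
F1: fails — Rab but no z with Raz and Rzb.
F2: condition met.
F3: fails — Rxw but no z with Rxz and Rzw.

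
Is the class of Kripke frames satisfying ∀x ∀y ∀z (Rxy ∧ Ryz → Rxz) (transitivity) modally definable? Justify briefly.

This is a Sahlqvist condition; the 4 axiom □p → □□p defines it.

Definable; □p → □□p defines it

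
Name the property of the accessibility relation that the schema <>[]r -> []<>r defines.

Suppose ◇□r→□◇r is valid. Take Rxy, Rxz and set V(r)={w : Ryw}. Then □r at y so ◇□r at x, so □◇r at x, so ◇r at z, giving w with Rzw and Ryw.
Conversely, any frame satisfying forall x forall y forall z (Rxy & Rxz -> exists w (Ryw & Rzw)) validates the schema.
So the correspondent is convergence.

convergence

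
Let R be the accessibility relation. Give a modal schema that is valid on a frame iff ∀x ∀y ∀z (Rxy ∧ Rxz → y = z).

◇r → □r

This is partial functionality; the standard corresponding axiom is CD: ◇r → □r.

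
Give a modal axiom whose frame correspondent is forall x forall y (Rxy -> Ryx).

This is symmetry; the standard corresponding axiom is B: q → □◇q.

q → □◇q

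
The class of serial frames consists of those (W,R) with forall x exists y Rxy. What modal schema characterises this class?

□ψ → ◇ψ

This is seriality; the standard corresponding axiom is D: □ψ → ◇ψ.
Suppose □ψ→◇ψ is valid. At any x set V(ψ)=W. Then □ψ at x, so ◇ψ at x, so x has a successor.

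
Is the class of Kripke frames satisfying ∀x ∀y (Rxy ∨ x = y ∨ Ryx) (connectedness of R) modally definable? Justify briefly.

Any modally definable frame class is closed under disjoint unions.
Take 4 disjoint single-world reflexive frames: each is trivially connected, but their disjoint union has 4 worlds with no edge between distinct components, so it is not connected.
So no modal formula (or set of formulas) defines exactly the connected frames.

Not modally definable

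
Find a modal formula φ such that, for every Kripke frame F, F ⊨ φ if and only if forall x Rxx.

This is reflexivity; the standard corresponding axiom is T: □r → r.
Suppose □r→r is valid. At any x set V(r)={w : Rxw}. Then □r holds at x, so r holds at x, i.e. Rxx.

□r → r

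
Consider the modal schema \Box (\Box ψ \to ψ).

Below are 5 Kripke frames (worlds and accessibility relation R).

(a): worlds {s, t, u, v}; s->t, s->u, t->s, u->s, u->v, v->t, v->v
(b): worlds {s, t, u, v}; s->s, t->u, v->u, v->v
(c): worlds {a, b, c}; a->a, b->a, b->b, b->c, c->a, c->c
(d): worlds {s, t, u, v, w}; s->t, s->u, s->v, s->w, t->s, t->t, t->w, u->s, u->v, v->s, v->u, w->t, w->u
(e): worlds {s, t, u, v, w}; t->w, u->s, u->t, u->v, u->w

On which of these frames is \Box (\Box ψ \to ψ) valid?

(c)

Frame correspondent (Sahlqvist): \forall x \forall y (Rxy \to Ryy) — i.e. shift-reflexivity.
(a): fails — Rus but not Rss.
(b): fails — Rvu but not Ruu.
(c): ✓.
(d): fails — Ruv but not Rvv.
(e): fails — Ruv but not Rvv.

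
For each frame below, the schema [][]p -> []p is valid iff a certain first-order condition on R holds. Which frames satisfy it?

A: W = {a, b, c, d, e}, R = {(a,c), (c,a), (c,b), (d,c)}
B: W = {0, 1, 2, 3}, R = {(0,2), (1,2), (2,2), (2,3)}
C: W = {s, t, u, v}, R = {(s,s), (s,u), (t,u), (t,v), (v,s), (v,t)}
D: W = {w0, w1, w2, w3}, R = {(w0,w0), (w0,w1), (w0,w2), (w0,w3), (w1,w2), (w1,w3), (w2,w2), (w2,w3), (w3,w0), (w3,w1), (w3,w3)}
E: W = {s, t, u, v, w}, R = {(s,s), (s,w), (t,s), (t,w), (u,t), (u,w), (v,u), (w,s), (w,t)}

B, D

This is the axiom for density; its first-order frame correspondent is forall x forall y (Rxy -> exists z (Rxz & Rzy)).
A: fails — Rac but no z with Raz and Rzc.
B: condition met.
C: fails — Rtv but no z with Rtz and Rzv.
D: condition met.
E: fails — Rwt but no z with Rwz and Rzt.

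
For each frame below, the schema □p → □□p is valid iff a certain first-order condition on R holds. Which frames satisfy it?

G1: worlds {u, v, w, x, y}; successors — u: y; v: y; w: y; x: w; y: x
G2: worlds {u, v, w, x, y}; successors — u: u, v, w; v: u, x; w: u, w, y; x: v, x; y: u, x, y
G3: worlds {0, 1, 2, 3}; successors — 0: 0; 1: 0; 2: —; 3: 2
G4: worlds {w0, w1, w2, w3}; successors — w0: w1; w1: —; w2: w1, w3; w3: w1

The schema corresponds to transitivity: ∀x ∀y ∀z (Rxy ∧ Ryz → Rxz).
G1: fails — Rxw and Rwy but not Rxy.
G2: fails — Ruv and Rvx but not Rux.
G3: satisfies the condition.
G4: satisfies the condition.
Valid on: G3, G4.

G3, G4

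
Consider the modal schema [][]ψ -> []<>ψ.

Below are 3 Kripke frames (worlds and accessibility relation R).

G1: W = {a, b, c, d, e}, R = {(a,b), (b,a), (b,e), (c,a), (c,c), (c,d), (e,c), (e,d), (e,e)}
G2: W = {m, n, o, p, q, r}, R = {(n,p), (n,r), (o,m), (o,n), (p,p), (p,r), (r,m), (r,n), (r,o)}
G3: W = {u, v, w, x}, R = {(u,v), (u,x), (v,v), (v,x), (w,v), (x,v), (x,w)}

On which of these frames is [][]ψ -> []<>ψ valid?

Frame correspondent (Sahlqvist): forall x forall z (xRz -> exists w (x R^2 w & zRw)) — i.e. a generalized confluence (Geach) condition.
G1: fails — cRd but no w with cR²w and dRw.
G2: fails — oRm but no w with oR²w and mRw.
G3: satisfies the condition.
Valid on: G3.

G3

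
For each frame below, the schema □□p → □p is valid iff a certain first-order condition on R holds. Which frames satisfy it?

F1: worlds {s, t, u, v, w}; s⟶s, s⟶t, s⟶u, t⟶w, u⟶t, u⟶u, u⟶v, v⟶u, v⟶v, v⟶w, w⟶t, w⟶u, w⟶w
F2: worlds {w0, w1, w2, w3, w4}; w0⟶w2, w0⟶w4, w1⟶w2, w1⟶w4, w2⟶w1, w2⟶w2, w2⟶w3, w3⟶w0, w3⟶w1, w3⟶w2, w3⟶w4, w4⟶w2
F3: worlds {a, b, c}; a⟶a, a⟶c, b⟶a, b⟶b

Frame correspondent (Sahlqvist): ∀x ∀y (Rxy → ∃z (Rxz ∧ Rzy)) — i.e. density.
F1: condition met.
F2: fails — Rw0w4 but no z with Rw0z and Rzw4.
F3: condition met.
Valid on: F1, F3.

F1, F3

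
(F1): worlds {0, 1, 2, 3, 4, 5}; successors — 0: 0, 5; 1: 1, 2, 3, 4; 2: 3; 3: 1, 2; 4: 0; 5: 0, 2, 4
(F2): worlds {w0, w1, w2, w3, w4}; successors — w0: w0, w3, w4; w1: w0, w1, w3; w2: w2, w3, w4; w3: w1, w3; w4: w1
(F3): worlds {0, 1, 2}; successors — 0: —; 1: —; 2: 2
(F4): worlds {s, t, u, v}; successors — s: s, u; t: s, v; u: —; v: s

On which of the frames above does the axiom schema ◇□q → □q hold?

Frame correspondent (Sahlqvist): ∀x ∀y ∀z (Rxy ∧ Rxz → Ryz) — i.e. the Euclidean property.
(F1): fails — R05 and R05 but not R55.
(F2): fails — Rw0w4 and Rw0w4 but not Rw4w4.
(F3): holds.
(F4): fails — Rsu and Rsu but not Ruu.
Valid on: (F3).

(F3)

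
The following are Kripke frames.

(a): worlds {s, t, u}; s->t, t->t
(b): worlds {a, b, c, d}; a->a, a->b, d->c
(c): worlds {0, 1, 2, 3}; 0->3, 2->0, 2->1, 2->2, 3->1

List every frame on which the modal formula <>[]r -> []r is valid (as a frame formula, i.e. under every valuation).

The schema corresponds to the Euclidean property: forall x forall y forall z (Rxy & Rxz -> Ryz).
(a): holds.
(b): fails — Rab and Raa but not Rba.
(c): fails — R03 and R03 but not R33.

(a)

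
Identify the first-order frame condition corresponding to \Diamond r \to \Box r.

This is the CD axiom.
Its frame correspondent is partial functionality — \forall x \forall y \forall z (Rxy \wedge Rxz \to y = z).

partial functionality: \forall x \forall y \forall z (Rxy \wedge Rxz \to y = z)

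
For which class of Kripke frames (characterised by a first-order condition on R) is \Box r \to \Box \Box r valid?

Transitivity

Suppose □r→□□r is valid. Take Rxy, Ryz and set V(r)={w : Rxw}. Then □r at x, so □□r at x, so □r at y, so r at z, i.e. Rxz.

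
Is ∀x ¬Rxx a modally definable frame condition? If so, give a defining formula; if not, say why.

Modal frame validity is preserved under surjective bounded morphisms.
The 5-cycle (worlds 0,1,2,3,4 with 0→1→2→3→4→0) is irreflexive, and the map sending every world to a single reflexive point • is a surjective bounded morphism (forth: every edge maps to (•,•); back: every world has a successor). So any modal formula valid on the 5-cycle is also valid on the reflexive point, which is not irreflexive.
So no modal formula (or set of formulas) defines exactly the irreflexive frames.

No — not modally definable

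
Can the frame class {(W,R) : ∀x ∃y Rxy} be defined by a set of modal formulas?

Definable; □q → ◇q defines it

The condition is seriality. A defining modal formula is □q → ◇q.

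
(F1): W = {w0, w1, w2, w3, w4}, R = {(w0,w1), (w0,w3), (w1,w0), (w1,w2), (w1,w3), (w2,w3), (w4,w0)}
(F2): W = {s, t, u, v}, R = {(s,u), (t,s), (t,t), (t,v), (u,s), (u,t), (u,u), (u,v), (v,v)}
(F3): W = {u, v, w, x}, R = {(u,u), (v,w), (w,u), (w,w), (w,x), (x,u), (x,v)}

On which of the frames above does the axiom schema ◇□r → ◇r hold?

none

Frame correspondent (Sahlqvist): ∀x ∀y (xRy → ∃w (yRw ∧ xRw)) — i.e. a generalized confluence (Geach) condition.
(F1): fails — w0Rw3 but no w with w3Rw and w0Rw.
(F2): fails — tRs but no w with sRw and tRw.
(F3): fails — xRv but no t with vRt and xRt.
Valid on no frame.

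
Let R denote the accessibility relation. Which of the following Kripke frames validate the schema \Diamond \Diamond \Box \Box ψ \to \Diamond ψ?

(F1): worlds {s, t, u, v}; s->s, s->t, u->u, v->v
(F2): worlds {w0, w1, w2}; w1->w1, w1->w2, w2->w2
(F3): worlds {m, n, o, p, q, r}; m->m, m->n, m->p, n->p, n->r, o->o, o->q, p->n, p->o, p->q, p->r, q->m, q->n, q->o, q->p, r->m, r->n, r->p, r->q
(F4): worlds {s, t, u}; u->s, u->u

(F2), (F3)

Frame correspondent (Sahlqvist): \forall x \forall y (x R^2 y \to \exists w (y R^2 w \wedge xRw)) — i.e. a generalized confluence (Geach) condition.
(F1): fails — sR²t but no w with tR²w and sRw.
(F2): condition met.
(F3): condition met.
(F4): fails — uR²s but no w with sR²w and uRw.
Valid on: (F2), (F3).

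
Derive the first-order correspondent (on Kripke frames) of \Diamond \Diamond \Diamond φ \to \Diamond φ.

\forall x \forall y (x R^3 y \to \exists w (y = w \wedge xRw))

This is a Sahlqvist (Geach-type) schema ◇^3□^0φ → □^0◇^1φ.
Minimal-valuation argument: fix x; take any y with xR^3y and any z with xR^0z. Set V(φ) to the set of worlds R-reachable from y in exactly 0 steps. Then □^0φ holds at y, so the antecedent holds at x; validity forces ◇^1φ at z, giving a w with zR^1w and yR^0w.
First-order correspondent: \forall x \forall y (x R^3 y \to \exists w (y = w \wedge xRw)).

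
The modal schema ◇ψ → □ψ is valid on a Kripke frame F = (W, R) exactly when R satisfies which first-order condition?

partial functionality

Suppose ◇ψ→□ψ is valid. Take Rxy, Rxz and set V(ψ)={y}. Then ◇ψ at x, so □ψ at x, so ψ at z, i.e. z=y.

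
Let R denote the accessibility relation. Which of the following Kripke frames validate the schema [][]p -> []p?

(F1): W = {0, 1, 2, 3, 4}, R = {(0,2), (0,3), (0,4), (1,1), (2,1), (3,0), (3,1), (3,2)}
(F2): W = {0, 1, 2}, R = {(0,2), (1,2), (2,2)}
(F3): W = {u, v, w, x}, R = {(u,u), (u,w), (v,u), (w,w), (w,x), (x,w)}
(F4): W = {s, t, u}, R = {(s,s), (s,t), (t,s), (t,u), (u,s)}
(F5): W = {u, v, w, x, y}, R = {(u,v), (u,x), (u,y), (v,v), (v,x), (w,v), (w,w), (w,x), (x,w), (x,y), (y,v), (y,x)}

(F2), (F3)

This is the axiom for density; its first-order frame correspondent is forall x forall y (Rxy -> exists z (Rxz & Rzy)).
(F1): fails — R04 but no z with R0z and Rz4.
(F2): satisfies the condition.
(F3): satisfies the condition.
(F4): fails — Rtu but no z with Rtz and Rzu.
(F5): fails — Rxy but no z with Rxz and Rzy.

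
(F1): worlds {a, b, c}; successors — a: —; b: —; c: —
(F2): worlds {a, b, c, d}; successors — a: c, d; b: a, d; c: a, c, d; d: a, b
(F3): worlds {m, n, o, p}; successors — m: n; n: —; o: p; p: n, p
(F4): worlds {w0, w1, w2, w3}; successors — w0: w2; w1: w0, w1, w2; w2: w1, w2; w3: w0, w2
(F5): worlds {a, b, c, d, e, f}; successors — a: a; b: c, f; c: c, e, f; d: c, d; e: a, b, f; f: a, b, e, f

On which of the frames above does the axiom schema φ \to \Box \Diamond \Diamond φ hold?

Frame correspondent (Sahlqvist): \forall x \forall z (xRz \to \exists w (x = w \wedge z R^2 w)) — i.e. a generalized confluence (Geach) condition.
(F1): condition met.
(F2): fails — bRd but no w with b=w and dR²w.
(F3): fails — mRn but no w with m=w and nR²w.
(F4): fails — w3Rw0 but no w with w3=w and w0R²w.
(F5): fails — dRc but no w with d=w and cR²w.
Valid on: (F1).

(F1)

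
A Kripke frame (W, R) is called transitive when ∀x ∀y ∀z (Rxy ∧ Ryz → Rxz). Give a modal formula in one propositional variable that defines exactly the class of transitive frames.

This is transitivity; the standard corresponding axiom is 4: □p → □□p.

□p → □□p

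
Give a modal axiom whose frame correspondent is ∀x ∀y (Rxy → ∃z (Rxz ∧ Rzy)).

The condition is density. The C4 schema □□q → □q defines it.
Suppose □□q→□q is valid. Take Rxy and set V(q)={w : xR²w}. Then □□q at x, so □q at x, so q at y, i.e. ∃z(Rxz∧Rzy).

□□q → □q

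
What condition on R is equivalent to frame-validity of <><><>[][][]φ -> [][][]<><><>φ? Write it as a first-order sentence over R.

forall x forall y forall z ((x R^3 y & x R^3 z) -> exists w (y R^3 w & z R^3 w))

This is a Sahlqvist (Geach-type) schema ◇^3□^3φ → □^3◇^3φ.
Minimal-valuation argument: fix x; take any y with xR^3y and any z with xR^3z. Set V(φ) to the set of worlds R-reachable from y in exactly 3 steps. Then □^3φ holds at y, so the antecedent holds at x; validity forces ◇^3φ at z, giving a w with zR^3w and yR^3w.
First-order correspondent: forall x forall y forall z ((x R^3 y & x R^3 z) -> exists w (y R^3 w & z R^3 w)).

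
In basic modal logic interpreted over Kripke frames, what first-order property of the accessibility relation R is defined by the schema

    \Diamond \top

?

This is a form of the D axiom.
It corresponds to seriality: \forall x \exists y Rxy.

seriality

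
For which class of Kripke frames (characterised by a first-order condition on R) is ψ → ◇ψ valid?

reflexivity: ∀x Rxx

This is frame-equivalent to □ψ → ψ (substitute ¬ψ for ψ and contrapose).
Suppose □ψ→ψ is valid. At any x set V(ψ)={w : Rxw}. Then □ψ holds at x, so ψ holds at x, i.e. Rxx.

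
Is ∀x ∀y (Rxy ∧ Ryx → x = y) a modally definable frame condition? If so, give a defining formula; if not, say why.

No

If a class were modally definable it would be closed under surjective bounded morphisms (Goldblatt–Thomason).
The 4-cycle (worlds 0,1,2,3 with 0→1→2→3→0) is antisymmetric. Sending even-indexed worlds to s and odd-indexed worlds to t is a surjective bounded morphism onto the two-world frame with s↔t, which is not antisymmetric.
So the class is not modally definable.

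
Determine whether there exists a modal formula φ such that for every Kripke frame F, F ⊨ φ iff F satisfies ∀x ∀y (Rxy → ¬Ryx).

Not definable by any modal formula

Any modally definable frame class is closed under surjective bounded morphisms.
The 5-cycle (worlds a,b,c,d,e with a→b→c→d→e→a) is asymmetric. Mapping every world to a single reflexive point • is a surjective bounded morphism, and the reflexive point is not asymmetric (R•• but asymmetry requires ¬R••).
So no modal formula (or set of formulas) defines exactly the asymmetric frames.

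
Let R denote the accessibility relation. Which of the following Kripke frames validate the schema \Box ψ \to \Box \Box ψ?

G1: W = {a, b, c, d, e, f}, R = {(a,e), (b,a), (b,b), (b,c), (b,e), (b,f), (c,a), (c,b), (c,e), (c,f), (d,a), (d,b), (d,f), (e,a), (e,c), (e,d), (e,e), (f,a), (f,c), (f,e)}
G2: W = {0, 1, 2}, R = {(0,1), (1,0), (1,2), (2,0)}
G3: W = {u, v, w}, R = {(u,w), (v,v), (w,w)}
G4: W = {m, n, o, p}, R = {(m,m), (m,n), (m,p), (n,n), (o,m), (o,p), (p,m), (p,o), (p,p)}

This is the axiom for transitivity; its first-order frame correspondent is \forall x \forall y \forall z (Rxy \wedge Ryz \to Rxz).
G1: fails — Rdf and Rfc but not Rdc.
G2: fails — R01 and R12 but not R02.
G3: condition met.
G4: fails — Rom and Rmn but not Ron.
Valid on: G3.

G3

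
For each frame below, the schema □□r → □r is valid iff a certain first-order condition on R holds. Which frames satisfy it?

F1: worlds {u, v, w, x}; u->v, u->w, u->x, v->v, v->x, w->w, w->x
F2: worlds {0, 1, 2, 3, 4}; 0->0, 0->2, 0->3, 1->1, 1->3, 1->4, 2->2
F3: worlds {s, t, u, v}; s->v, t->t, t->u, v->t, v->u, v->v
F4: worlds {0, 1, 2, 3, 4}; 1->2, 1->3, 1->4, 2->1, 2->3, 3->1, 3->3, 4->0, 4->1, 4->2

F1, F2, F3

The schema corresponds to density: ∀x ∀y (Rxy → ∃z (Rxz ∧ Rzy)).
F1: satisfies the condition.
F2: satisfies the condition.
F3: satisfies the condition.
F4: fails — R14 but no z with R1z and Rz4.
Valid on: F1, F2, F3.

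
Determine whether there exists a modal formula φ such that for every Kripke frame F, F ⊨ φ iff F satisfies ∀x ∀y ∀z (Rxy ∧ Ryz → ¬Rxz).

If a class were modally definable it would be closed under surjective bounded morphisms (Goldblatt–Thomason).
The 7-cycle (worlds s,t,u,v,w,x,y with s→t→u→v→w→x→y→s) is intransitive. Mapping every world to a single reflexive point • is a surjective bounded morphism; the reflexive point is not intransitive (R••∧R•• but R••).
Hence intransitivity is not modally definable.

Not modally definable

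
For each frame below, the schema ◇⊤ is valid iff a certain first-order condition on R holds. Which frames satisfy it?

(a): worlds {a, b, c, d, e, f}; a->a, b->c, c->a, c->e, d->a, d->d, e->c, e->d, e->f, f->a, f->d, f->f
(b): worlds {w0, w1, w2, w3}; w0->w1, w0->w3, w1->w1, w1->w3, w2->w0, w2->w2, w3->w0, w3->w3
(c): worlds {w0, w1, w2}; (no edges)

(a), (b)

Frame correspondent (Sahlqvist): ∀x ∃y Rxy — i.e. seriality.
(a): satisfies the condition.
(b): satisfies the condition.
(c): fails — world w0 has no successor.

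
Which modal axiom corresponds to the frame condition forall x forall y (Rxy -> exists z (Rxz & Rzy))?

A defining formula is □□ψ → □ψ (the C4 axiom).
Suppose □□ψ→□ψ is valid. Take Rxy and set V(ψ)={w : xR²w}. Then □□ψ at x, so □ψ at x, so ψ at y, i.e. ∃z(Rxz∧Rzy).

□□ψ → □ψ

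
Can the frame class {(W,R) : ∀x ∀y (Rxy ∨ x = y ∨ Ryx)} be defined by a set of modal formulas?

Not definable by any modal formula

Any modally definable frame class is closed under disjoint unions.
Take 2 disjoint single-world reflexive frames: each is trivially connected, but their disjoint union has 2 worlds with no edge between distinct components, so it is not connected.
So no modal formula (or set of formulas) defines exactly the connected frames.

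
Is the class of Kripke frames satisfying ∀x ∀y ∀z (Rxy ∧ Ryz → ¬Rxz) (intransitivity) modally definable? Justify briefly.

No

Any modally definable frame class is closed under surjective bounded morphisms.
The 5-cycle (worlds w0,w1,w2,w3,w4 with w0→w1→w2→w3→w4→w0) is intransitive. Mapping every world to a single reflexive point • is a surjective bounded morphism; the reflexive point is not intransitive (R••∧R•• but R••).
So no modal formula (or set of formulas) defines exactly the intransitive frames.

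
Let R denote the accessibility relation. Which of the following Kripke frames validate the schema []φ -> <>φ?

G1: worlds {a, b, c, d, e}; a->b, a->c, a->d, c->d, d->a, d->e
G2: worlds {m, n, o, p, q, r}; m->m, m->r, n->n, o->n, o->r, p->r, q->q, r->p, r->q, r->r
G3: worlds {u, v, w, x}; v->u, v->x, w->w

G2

Frame correspondent (Sahlqvist): forall x exists y Rxy — i.e. seriality.
G1: fails — world b has no successor.
G2: holds.
G3: fails — world u has no successor.
Valid on: G2.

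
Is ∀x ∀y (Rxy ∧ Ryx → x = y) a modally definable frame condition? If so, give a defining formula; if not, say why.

Modal frame validity is preserved under surjective bounded morphisms.
The 4-cycle (worlds s,t,u,v with s→t→u→v→s) is antisymmetric. Sending even-indexed worlds to s and odd-indexed worlds to t is a surjective bounded morphism onto the two-world frame with s↔t, which is not antisymmetric.
So the class is not modally definable.

No — not modally definable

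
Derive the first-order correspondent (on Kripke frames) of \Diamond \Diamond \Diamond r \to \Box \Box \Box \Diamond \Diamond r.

\forall x \forall y \forall z ((x R^3 y \wedge x R^3 z) \to \exists w (y = w \wedge z R^2 w))

This is a Sahlqvist (Geach-type) schema ◇^3□^0r → □^3◇^2r.
Minimal-valuation argument: fix x; take any y with xR^3y and any z with xR^3z. Set V(r) to the set of worlds R-reachable from y in exactly 0 steps. Then □^0r holds at y, so the antecedent holds at x; validity forces ◇^2r at z, giving a w with zR^2w and yR^0w.
First-order correspondent: \forall x \forall y \forall z ((x R^3 y \wedge x R^3 z) \to \exists w (y = w \wedge z R^2 w)).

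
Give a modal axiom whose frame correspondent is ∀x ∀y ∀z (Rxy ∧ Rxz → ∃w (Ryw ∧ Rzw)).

This is convergence; the standard corresponding axiom is .2: ◇□s → □◇s.
Suppose ◇□s→□◇s is valid. Take Rxy, Rxz and set V(s)={w : Ryw}. Then □s at y so ◇□s at x, so □◇s at x, so ◇s at z, giving w with Rzw and Ryw.

◇□s → □◇s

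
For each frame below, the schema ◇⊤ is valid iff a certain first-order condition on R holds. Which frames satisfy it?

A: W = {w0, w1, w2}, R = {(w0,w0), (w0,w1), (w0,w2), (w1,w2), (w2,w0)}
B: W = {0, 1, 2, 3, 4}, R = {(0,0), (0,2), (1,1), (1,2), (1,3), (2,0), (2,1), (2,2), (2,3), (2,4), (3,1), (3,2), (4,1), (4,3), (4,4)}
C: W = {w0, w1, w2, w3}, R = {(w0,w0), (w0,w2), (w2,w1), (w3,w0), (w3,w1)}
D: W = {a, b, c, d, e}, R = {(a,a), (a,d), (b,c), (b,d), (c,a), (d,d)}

A, B

The schema corresponds to seriality: ∀x ∃y Rxy.
A: satisfies the condition.
B: satisfies the condition.
C: fails — world w1 has no successor.
D: fails — world e has no successor.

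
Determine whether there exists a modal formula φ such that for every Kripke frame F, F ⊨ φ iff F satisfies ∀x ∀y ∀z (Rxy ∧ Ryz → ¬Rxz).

Any modally definable frame class is closed under surjective bounded morphisms.
The 7-cycle (worlds s,t,u,v,w,x,y with s→t→u→v→w→x→y→s) is intransitive. Mapping every world to a single reflexive point • is a surjective bounded morphism; the reflexive point is not intransitive (R••∧R•• but R••).
So the class is not modally definable.

No — not modally definable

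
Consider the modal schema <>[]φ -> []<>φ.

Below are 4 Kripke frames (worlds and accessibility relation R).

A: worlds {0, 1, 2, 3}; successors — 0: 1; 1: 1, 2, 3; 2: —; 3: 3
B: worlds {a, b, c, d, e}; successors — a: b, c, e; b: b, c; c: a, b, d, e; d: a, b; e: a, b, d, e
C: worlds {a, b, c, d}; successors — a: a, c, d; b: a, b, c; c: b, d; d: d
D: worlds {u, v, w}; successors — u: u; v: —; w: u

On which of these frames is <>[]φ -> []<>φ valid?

This is the axiom for convergence; its first-order frame correspondent is forall x forall y forall z (Rxy & Rxz -> exists w (Ryw & Rzw)).
A: fails — R12 and R12 but 2 and 2 have no common successor.
B: ✓.
C: fails — Rcd and Rcb but d and b have no common successor.
D: ✓.
Valid on: B, D.

B, D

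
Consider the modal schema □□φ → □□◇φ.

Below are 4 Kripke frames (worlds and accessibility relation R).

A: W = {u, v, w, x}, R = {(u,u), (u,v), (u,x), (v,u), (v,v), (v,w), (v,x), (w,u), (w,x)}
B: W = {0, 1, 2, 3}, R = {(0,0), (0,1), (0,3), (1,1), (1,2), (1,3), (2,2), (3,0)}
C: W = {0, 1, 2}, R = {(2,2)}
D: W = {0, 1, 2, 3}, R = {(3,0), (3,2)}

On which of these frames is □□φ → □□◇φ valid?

The schema corresponds to a generalized confluence (Geach) condition: ∀x ∀z (xR²z → ∃w (xR²w ∧ zRw)).
A: fails — uR²x but no t with uR²t and xRt.
B: ✓.
C: ✓.
D: ✓.
Valid on: B, C, D.

B, C, D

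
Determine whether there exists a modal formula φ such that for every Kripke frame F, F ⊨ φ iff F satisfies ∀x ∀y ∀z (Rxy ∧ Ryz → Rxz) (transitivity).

This is a Sahlqvist condition; the 4 axiom □r → □□r defines it.

Yes — defined by □r → □□r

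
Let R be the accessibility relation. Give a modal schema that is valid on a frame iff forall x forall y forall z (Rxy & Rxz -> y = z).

This is partial functionality; the standard corresponding axiom is CD: ◇ψ → □ψ.
Suppose ◇ψ→□ψ is valid. Take Rxy, Rxz and set V(ψ)={y}. Then ◇ψ at x, so □ψ at x, so ψ at z, i.e. z=y.

◇ψ → □ψ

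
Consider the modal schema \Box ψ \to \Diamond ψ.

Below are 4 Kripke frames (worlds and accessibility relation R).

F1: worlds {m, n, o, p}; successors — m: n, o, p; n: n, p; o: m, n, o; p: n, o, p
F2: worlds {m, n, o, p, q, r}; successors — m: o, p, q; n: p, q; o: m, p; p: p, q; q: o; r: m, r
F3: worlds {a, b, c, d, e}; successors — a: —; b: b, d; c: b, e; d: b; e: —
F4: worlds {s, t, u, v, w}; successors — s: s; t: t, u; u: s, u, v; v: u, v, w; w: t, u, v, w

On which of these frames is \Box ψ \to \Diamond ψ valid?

This is the axiom for seriality; its first-order frame correspondent is \forall x \exists y Rxy.
F1: condition met.
F2: condition met.
F3: fails — world a has no successor.
F4: condition met.
Valid on: F1, F2, F4.

F1, F2, F4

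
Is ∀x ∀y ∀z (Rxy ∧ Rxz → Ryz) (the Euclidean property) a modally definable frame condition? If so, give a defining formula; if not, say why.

Yes — defined by ◇q → □◇q

This is a Sahlqvist condition; the 5 axiom ◇q → □◇q defines it.
Suppose ◇q→□◇q is valid. Take Rxy, Rxz and set V(q)={y}. Then ◇q at x, so □◇q at x, so ◇q at z, so some w with Rzw has q; w=y, i.e. Rzy. By symmetry of the argument, Ryz.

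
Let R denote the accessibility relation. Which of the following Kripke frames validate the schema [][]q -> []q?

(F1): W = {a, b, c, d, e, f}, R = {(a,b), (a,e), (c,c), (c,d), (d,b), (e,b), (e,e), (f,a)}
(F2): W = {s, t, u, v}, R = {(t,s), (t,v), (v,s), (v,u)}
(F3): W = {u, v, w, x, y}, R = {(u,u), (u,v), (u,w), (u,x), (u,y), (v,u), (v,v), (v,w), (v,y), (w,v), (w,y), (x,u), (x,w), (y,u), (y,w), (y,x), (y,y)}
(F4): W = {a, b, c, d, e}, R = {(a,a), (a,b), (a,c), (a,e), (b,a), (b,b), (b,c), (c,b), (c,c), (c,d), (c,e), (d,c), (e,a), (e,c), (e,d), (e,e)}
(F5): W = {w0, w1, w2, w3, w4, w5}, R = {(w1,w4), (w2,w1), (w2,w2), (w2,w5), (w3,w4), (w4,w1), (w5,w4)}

(F3), (F4)

This is the axiom for density; its first-order frame correspondent is forall x forall y (Rxy -> exists z (Rxz & Rzy)).
(F1): fails — Rdb but no z with Rdz and Rzb.
(F2): fails — Rvs but no z with Rvz and Rzs.
(F3): condition met.
(F4): condition met.
(F5): fails — Rw4w1 but no z with Rw4z and Rzw1.
Valid on: (F3), (F4).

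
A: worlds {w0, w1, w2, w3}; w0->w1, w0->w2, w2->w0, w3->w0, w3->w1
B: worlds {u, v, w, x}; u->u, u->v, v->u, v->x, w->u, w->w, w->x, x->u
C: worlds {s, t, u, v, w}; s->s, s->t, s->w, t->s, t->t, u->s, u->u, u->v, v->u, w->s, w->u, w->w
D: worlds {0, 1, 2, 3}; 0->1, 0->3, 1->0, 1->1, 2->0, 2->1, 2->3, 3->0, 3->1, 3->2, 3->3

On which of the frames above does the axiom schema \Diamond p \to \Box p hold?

none

The schema corresponds to partial functionality: \forall x \forall y \forall z (Rxy \wedge Rxz \to y = z).
A: fails — w0 sees both w1 and w2.
B: fails — u sees both u and v.
C: fails — s sees both s and t.
D: fails — 0 sees both 1 and 3.
Valid on no frame.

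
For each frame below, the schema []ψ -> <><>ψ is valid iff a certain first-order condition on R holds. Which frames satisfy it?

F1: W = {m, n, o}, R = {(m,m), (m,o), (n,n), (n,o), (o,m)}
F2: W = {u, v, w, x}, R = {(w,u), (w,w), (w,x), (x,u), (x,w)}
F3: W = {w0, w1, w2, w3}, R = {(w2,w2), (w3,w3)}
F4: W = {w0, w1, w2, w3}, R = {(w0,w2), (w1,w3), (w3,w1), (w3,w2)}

Frame correspondent (Sahlqvist): forall x exists w (xRw & x R^2 w) — i.e. a generalized confluence (Geach) condition.
F1: condition met.
F2: fails — at u but no t with uRt and uR²t.
F3: fails — at w0 but no w with w0Rw and w0R²w.
F4: fails — at w0 but no w with w0Rw and w0R²w.

F1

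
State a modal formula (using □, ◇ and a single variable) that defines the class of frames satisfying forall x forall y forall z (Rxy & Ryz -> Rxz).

The condition is transitivity. The 4 schema □ψ → □□ψ defines it.
Suppose □ψ→□□ψ is valid. Take Rxy, Ryz and set V(ψ)={w : Rxw}. Then □ψ at x, so □□ψ at x, so □ψ at y, so ψ at z, i.e. Rxz.

□ψ → □□ψ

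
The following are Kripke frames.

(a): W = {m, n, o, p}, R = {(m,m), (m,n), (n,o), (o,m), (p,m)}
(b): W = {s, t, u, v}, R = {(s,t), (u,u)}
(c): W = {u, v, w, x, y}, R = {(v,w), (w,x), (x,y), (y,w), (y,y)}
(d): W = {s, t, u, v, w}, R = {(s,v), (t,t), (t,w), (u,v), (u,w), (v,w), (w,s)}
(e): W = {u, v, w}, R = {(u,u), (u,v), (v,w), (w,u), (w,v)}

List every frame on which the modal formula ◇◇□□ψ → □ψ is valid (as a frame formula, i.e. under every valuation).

Frame correspondent (Sahlqvist): ∀x ∀y ∀z ((xR²y ∧ xRz) → ∃w (yR²w ∧ z = w)) — i.e. a generalized confluence (Geach) condition.
(a): fails — mR²n, mRn but no w with nR²w and n=w.
(b): holds.
(c): fails — yR²w, yRw but no t with wR²t and w=t.
(d): fails — tR²s, tRt but no w* with sR²w* and t=w*.
(e): fails — vR²v, vRw but no t with vR²t and w=t.
Valid on: (b).

(b)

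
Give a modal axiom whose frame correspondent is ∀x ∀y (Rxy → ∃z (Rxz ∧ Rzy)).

This is density; the standard corresponding axiom is C4: □□r → □r.
Suppose □□r→□r is valid. Take Rxy and set V(r)={w : xR²w}. Then □□r at x, so □r at x, so r at y, i.e. ∃z(Rxz∧Rzy).

□□r → □r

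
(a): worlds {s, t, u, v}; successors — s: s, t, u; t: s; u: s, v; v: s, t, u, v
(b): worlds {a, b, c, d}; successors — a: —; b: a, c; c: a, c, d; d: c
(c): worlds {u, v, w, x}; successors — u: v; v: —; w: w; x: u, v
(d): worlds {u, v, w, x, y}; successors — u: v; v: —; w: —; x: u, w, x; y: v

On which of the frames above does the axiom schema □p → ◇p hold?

(a)

Frame correspondent (Sahlqvist): ∀x ∃y Rxy — i.e. seriality.
(a): ✓.
(b): fails — world a has no successor.
(c): fails — world v has no successor.
(d): fails — world v has no successor.
Valid on: (a).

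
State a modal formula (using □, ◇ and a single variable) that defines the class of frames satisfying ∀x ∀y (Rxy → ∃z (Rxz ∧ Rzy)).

The condition is density. The C4 schema □□p → □p defines it.

□□p → □p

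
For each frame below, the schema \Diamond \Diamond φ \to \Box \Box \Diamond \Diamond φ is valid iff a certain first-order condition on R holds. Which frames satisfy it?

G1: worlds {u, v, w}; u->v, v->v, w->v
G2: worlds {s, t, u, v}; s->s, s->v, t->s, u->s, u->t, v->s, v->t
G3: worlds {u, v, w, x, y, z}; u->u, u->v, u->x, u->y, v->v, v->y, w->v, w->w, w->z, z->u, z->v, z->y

G1

Frame correspondent (Sahlqvist): \forall x \forall y \forall z ((x R^2 y \wedge x R^2 z) \to \exists w (y = w \wedge z R^2 w)) — i.e. a generalized confluence (Geach) condition.
G1: condition met.
G2: fails — sR²t, sR²t but no w with t=w and tR²w.
G3: fails — uR²u, uR²v but no t with u=t and vR²t.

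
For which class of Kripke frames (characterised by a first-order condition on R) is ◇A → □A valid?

partial functionality

Suppose ◇A→□A is valid. Take Rxy, Rxz and set V(A)={y}. Then ◇A at x, so □A at x, so A at z, i.e. z=y.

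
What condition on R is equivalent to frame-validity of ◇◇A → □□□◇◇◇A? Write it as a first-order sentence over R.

∀x ∀y ∀z ((xR²y ∧ xR³z) → ∃w (y = w ∧ zR³w))

This is a Sahlqvist (Geach-type) schema ◇^2□^0A → □^3◇^3A.
First-order correspondent: ∀x ∀y ∀z ((xR²y ∧ xR³z) → ∃w (y = w ∧ zR³w)).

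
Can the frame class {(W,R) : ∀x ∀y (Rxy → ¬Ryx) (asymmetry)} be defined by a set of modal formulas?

No

Any modally definable frame class is closed under surjective bounded morphisms.
The 4-cycle (worlds 0,1,2,3 with 0→1→2→3→0) is asymmetric. Mapping every world to a single reflexive point • is a surjective bounded morphism, and the reflexive point is not asymmetric (R•• but asymmetry requires ¬R••).
So the class is not modally definable.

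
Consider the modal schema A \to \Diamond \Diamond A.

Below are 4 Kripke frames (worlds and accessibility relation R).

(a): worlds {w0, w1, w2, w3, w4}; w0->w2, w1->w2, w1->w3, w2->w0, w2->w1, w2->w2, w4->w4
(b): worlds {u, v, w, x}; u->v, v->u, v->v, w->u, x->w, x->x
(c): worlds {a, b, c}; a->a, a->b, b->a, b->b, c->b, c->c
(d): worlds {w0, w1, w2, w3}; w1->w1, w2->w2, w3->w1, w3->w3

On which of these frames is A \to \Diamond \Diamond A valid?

(c)

Frame correspondent (Sahlqvist): \forall x \exists w (x = w \wedge x R^2 w) — i.e. a generalized confluence (Geach) condition.
(a): fails — at w3 but no w with w3=w and w3R²w.
(b): fails — at w but no t with w=t and wR²t.
(c): ✓.
(d): fails — at w0 but no w with w0=w and w0R²w.
Valid on: (c).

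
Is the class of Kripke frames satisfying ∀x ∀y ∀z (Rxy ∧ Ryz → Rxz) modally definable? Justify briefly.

Yes — defined by □q → □□q

The condition is transitivity. A defining modal formula is □q → □□q.
Suppose □q→□□q is valid. Take Rxy, Ryz and set V(q)={w : Rxw}. Then □q at x, so □□q at x, so □q at y, so q at z, i.e. Rxz.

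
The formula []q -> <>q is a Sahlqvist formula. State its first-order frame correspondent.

Suppose □q→◇q is valid. At any x set V(q)=W. Then □q at x, so ◇q at x, so x has a successor.

seriality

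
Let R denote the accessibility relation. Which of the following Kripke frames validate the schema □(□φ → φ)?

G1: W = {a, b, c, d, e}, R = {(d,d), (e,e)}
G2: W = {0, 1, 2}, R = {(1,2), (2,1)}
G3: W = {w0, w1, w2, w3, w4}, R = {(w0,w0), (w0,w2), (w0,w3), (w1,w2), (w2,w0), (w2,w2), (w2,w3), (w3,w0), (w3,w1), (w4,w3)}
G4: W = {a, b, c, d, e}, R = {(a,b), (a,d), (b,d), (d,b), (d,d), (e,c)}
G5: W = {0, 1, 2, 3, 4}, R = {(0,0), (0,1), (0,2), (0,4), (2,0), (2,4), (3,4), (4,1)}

G1

The schema corresponds to shift-reflexivity: ∀x ∀y (Rxy → Ryy).
G1: holds.
G2: fails — R12 but not R22.
G3: fails — Rw3w1 but not Rw1w1.
G4: fails — Rab but not Rbb.
G5: fails — R34 but not R44.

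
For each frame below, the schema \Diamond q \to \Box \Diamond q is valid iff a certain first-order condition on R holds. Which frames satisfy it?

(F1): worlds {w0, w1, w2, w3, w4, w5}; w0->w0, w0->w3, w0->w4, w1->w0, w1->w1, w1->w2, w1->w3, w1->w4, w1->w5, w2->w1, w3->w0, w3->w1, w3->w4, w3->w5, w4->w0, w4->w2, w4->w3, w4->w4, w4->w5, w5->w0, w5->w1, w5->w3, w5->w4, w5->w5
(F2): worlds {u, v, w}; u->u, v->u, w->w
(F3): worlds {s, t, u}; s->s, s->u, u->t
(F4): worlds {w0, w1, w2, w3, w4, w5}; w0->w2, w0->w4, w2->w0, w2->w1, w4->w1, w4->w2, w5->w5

Frame correspondent (Sahlqvist): \forall x \forall y \forall z (Rxy \wedge Rxz \to Ryz) — i.e. the Euclidean property.
(F1): fails — Rw0w3 and Rw0w3 but not Rw3w3.
(F2): satisfies the condition.
(F3): fails — Rsu and Rsu but not Ruu.
(F4): fails — Rw0w4 and Rw0w4 but not Rw4w4.

(F2)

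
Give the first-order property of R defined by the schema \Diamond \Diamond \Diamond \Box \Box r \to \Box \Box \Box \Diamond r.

This is a Sahlqvist (Geach-type) schema ◇^3□^2r → □^3◇^1r.
First-order correspondent: \forall x \forall y \forall z ((x R^3 y \wedge x R^3 z) \to \exists w (y R^2 w \wedge zRw)).

\forall x \forall y \forall z ((x R^3 y \wedge x R^3 z) \to \exists w (y R^2 w \wedge zRw))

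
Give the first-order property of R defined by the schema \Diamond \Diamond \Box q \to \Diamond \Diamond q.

This is a Sahlqvist (Geach-type) schema ◇^2□^1q → □^0◇^2q.
Minimal-valuation argument: fix x; take any y with xR^2y and any z with xR^0z. Set V(q) to the set of worlds R-reachable from y in exactly 1 step. Then □^1q holds at y, so the antecedent holds at x; validity forces ◇^2q at z, giving a w with zR^2w and yR^1w.
First-order correspondent: \forall x \forall y (x R^2 y \to \exists w (yRw \wedge x R^2 w)).

\forall x \forall y (x R^2 y \to \exists w (yRw \wedge x R^2 w))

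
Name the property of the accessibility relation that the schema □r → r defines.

reflexivity: ∀x Rxx

Suppose □r→r is valid. At any x set V(r)={w : Rxw}. Then □r holds at x, so r holds at x, i.e. Rxx.
The converse is a direct semantic check.
So the correspondent is reflexivity.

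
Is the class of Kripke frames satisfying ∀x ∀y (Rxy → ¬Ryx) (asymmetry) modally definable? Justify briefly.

Not modally definable

Modal frame validity is preserved under surjective bounded morphisms.
The 3-cycle (worlds w0,w1,w2 with w0→w1→w2→w0) is asymmetric. Mapping every world to a single reflexive point • is a surjective bounded morphism, and the reflexive point is not asymmetric (R•• but asymmetry requires ¬R••).
So no modal formula (or set of formulas) defines exactly the asymmetric frames.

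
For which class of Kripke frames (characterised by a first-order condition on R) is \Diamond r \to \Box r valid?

partial functionality

This schema is the CD axiom.
It corresponds to partial functionality: \forall x \forall y \forall z (Rxy \wedge Rxz \to y = z).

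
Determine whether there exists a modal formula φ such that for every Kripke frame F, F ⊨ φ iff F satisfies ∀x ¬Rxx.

No

Any modally definable frame class is closed under surjective bounded morphisms.
The 3-cycle (worlds a,b,c with a→b→c→a) is irreflexive, and the map sending every world to a single reflexive point • is a surjective bounded morphism (forth: every edge maps to (•,•); back: every world has a successor). So any modal formula valid on the 3-cycle is also valid on the reflexive point, which is not irreflexive.
So no modal formula (or set of formulas) defines exactly the irreflexive frames.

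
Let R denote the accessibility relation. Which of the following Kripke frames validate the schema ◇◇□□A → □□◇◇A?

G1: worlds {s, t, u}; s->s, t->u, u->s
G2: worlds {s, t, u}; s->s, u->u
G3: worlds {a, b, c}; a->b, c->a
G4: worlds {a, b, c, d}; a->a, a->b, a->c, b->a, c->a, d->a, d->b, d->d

This is the axiom for a generalized confluence (Geach) condition; its first-order frame correspondent is ∀x ∀y ∀z ((xR²y ∧ xR²z) → ∃w (yR²w ∧ zR²w)).
G1: holds.
G2: holds.
G3: fails — cR²b, cR²b but no w with bR²w and bR²w.
G4: holds.
Valid on: G1, G2, G4.

G1, G2, G4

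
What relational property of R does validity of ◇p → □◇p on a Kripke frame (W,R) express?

the Euclidean property

This is the 5 axiom.
Its frame correspondent is the Euclidean property — ∀x ∀y ∀z (Rxy ∧ Rxz → Ryz).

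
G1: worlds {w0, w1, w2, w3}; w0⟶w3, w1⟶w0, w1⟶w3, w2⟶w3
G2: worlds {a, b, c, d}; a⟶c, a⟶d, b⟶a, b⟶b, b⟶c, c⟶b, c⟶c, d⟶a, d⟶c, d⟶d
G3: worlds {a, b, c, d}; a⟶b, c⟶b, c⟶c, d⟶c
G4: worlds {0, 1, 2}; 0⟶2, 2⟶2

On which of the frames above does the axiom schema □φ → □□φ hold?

G1, G4

Frame correspondent (Sahlqvist): ∀x ∀y ∀z (Rxy ∧ Ryz → Rxz) — i.e. transitivity.
G1: satisfies the condition.
G2: fails — Rdc and Rcb but not Rdb.
G3: fails — Rdc and Rcb but not Rdb.
G4: satisfies the condition.
Valid on: G1, G4.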